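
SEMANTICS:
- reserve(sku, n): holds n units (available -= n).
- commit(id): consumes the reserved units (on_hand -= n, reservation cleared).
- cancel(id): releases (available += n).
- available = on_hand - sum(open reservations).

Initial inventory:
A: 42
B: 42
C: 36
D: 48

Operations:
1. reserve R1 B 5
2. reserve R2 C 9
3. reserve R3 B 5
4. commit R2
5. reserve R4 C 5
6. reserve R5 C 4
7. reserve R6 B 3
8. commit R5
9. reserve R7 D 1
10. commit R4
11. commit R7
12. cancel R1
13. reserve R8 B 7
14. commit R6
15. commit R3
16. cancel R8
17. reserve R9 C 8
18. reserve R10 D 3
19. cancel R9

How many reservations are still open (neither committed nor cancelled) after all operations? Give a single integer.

Answer: 1

Derivation:
Step 1: reserve R1 B 5 -> on_hand[A=42 B=42 C=36 D=48] avail[A=42 B=37 C=36 D=48] open={R1}
Step 2: reserve R2 C 9 -> on_hand[A=42 B=42 C=36 D=48] avail[A=42 B=37 C=27 D=48] open={R1,R2}
Step 3: reserve R3 B 5 -> on_hand[A=42 B=42 C=36 D=48] avail[A=42 B=32 C=27 D=48] open={R1,R2,R3}
Step 4: commit R2 -> on_hand[A=42 B=42 C=27 D=48] avail[A=42 B=32 C=27 D=48] open={R1,R3}
Step 5: reserve R4 C 5 -> on_hand[A=42 B=42 C=27 D=48] avail[A=42 B=32 C=22 D=48] open={R1,R3,R4}
Step 6: reserve R5 C 4 -> on_hand[A=42 B=42 C=27 D=48] avail[A=42 B=32 C=18 D=48] open={R1,R3,R4,R5}
Step 7: reserve R6 B 3 -> on_hand[A=42 B=42 C=27 D=48] avail[A=42 B=29 C=18 D=48] open={R1,R3,R4,R5,R6}
Step 8: commit R5 -> on_hand[A=42 B=42 C=23 D=48] avail[A=42 B=29 C=18 D=48] open={R1,R3,R4,R6}
Step 9: reserve R7 D 1 -> on_hand[A=42 B=42 C=23 D=48] avail[A=42 B=29 C=18 D=47] open={R1,R3,R4,R6,R7}
Step 10: commit R4 -> on_hand[A=42 B=42 C=18 D=48] avail[A=42 B=29 C=18 D=47] open={R1,R3,R6,R7}
Step 11: commit R7 -> on_hand[A=42 B=42 C=18 D=47] avail[A=42 B=29 C=18 D=47] open={R1,R3,R6}
Step 12: cancel R1 -> on_hand[A=42 B=42 C=18 D=47] avail[A=42 B=34 C=18 D=47] open={R3,R6}
Step 13: reserve R8 B 7 -> on_hand[A=42 B=42 C=18 D=47] avail[A=42 B=27 C=18 D=47] open={R3,R6,R8}
Step 14: commit R6 -> on_hand[A=42 B=39 C=18 D=47] avail[A=42 B=27 C=18 D=47] open={R3,R8}
Step 15: commit R3 -> on_hand[A=42 B=34 C=18 D=47] avail[A=42 B=27 C=18 D=47] open={R8}
Step 16: cancel R8 -> on_hand[A=42 B=34 C=18 D=47] avail[A=42 B=34 C=18 D=47] open={}
Step 17: reserve R9 C 8 -> on_hand[A=42 B=34 C=18 D=47] avail[A=42 B=34 C=10 D=47] open={R9}
Step 18: reserve R10 D 3 -> on_hand[A=42 B=34 C=18 D=47] avail[A=42 B=34 C=10 D=44] open={R10,R9}
Step 19: cancel R9 -> on_hand[A=42 B=34 C=18 D=47] avail[A=42 B=34 C=18 D=44] open={R10}
Open reservations: ['R10'] -> 1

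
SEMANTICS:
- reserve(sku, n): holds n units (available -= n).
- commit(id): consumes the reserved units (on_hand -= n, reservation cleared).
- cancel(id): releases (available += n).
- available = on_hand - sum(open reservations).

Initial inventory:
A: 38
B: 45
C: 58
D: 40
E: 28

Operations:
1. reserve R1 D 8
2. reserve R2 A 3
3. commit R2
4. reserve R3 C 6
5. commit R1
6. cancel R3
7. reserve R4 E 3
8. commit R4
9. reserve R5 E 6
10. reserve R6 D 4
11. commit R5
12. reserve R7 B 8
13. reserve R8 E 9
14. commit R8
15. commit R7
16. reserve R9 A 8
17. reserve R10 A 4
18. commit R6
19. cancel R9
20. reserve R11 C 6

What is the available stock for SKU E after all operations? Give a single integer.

Step 1: reserve R1 D 8 -> on_hand[A=38 B=45 C=58 D=40 E=28] avail[A=38 B=45 C=58 D=32 E=28] open={R1}
Step 2: reserve R2 A 3 -> on_hand[A=38 B=45 C=58 D=40 E=28] avail[A=35 B=45 C=58 D=32 E=28] open={R1,R2}
Step 3: commit R2 -> on_hand[A=35 B=45 C=58 D=40 E=28] avail[A=35 B=45 C=58 D=32 E=28] open={R1}
Step 4: reserve R3 C 6 -> on_hand[A=35 B=45 C=58 D=40 E=28] avail[A=35 B=45 C=52 D=32 E=28] open={R1,R3}
Step 5: commit R1 -> on_hand[A=35 B=45 C=58 D=32 E=28] avail[A=35 B=45 C=52 D=32 E=28] open={R3}
Step 6: cancel R3 -> on_hand[A=35 B=45 C=58 D=32 E=28] avail[A=35 B=45 C=58 D=32 E=28] open={}
Step 7: reserve R4 E 3 -> on_hand[A=35 B=45 C=58 D=32 E=28] avail[A=35 B=45 C=58 D=32 E=25] open={R4}
Step 8: commit R4 -> on_hand[A=35 B=45 C=58 D=32 E=25] avail[A=35 B=45 C=58 D=32 E=25] open={}
Step 9: reserve R5 E 6 -> on_hand[A=35 B=45 C=58 D=32 E=25] avail[A=35 B=45 C=58 D=32 E=19] open={R5}
Step 10: reserve R6 D 4 -> on_hand[A=35 B=45 C=58 D=32 E=25] avail[A=35 B=45 C=58 D=28 E=19] open={R5,R6}
Step 11: commit R5 -> on_hand[A=35 B=45 C=58 D=32 E=19] avail[A=35 B=45 C=58 D=28 E=19] open={R6}
Step 12: reserve R7 B 8 -> on_hand[A=35 B=45 C=58 D=32 E=19] avail[A=35 B=37 C=58 D=28 E=19] open={R6,R7}
Step 13: reserve R8 E 9 -> on_hand[A=35 B=45 C=58 D=32 E=19] avail[A=35 B=37 C=58 D=28 E=10] open={R6,R7,R8}
Step 14: commit R8 -> on_hand[A=35 B=45 C=58 D=32 E=10] avail[A=35 B=37 C=58 D=28 E=10] open={R6,R7}
Step 15: commit R7 -> on_hand[A=35 B=37 C=58 D=32 E=10] avail[A=35 B=37 C=58 D=28 E=10] open={R6}
Step 16: reserve R9 A 8 -> on_hand[A=35 B=37 C=58 D=32 E=10] avail[A=27 B=37 C=58 D=28 E=10] open={R6,R9}
Step 17: reserve R10 A 4 -> on_hand[A=35 B=37 C=58 D=32 E=10] avail[A=23 B=37 C=58 D=28 E=10] open={R10,R6,R9}
Step 18: commit R6 -> on_hand[A=35 B=37 C=58 D=28 E=10] avail[A=23 B=37 C=58 D=28 E=10] open={R10,R9}
Step 19: cancel R9 -> on_hand[A=35 B=37 C=58 D=28 E=10] avail[A=31 B=37 C=58 D=28 E=10] open={R10}
Step 20: reserve R11 C 6 -> on_hand[A=35 B=37 C=58 D=28 E=10] avail[A=31 B=37 C=52 D=28 E=10] open={R10,R11}
Final available[E] = 10

Answer: 10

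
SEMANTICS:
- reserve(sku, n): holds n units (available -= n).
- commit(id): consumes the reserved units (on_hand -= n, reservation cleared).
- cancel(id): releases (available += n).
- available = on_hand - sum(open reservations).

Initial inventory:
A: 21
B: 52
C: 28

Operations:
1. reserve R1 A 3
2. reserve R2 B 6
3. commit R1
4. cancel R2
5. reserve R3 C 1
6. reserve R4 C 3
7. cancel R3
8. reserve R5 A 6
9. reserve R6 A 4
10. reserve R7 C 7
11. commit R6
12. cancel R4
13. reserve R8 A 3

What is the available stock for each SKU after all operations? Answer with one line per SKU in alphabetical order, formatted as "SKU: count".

Answer: A: 5
B: 52
C: 21

Derivation:
Step 1: reserve R1 A 3 -> on_hand[A=21 B=52 C=28] avail[A=18 B=52 C=28] open={R1}
Step 2: reserve R2 B 6 -> on_hand[A=21 B=52 C=28] avail[A=18 B=46 C=28] open={R1,R2}
Step 3: commit R1 -> on_hand[A=18 B=52 C=28] avail[A=18 B=46 C=28] open={R2}
Step 4: cancel R2 -> on_hand[A=18 B=52 C=28] avail[A=18 B=52 C=28] open={}
Step 5: reserve R3 C 1 -> on_hand[A=18 B=52 C=28] avail[A=18 B=52 C=27] open={R3}
Step 6: reserve R4 C 3 -> on_hand[A=18 B=52 C=28] avail[A=18 B=52 C=24] open={R3,R4}
Step 7: cancel R3 -> on_hand[A=18 B=52 C=28] avail[A=18 B=52 C=25] open={R4}
Step 8: reserve R5 A 6 -> on_hand[A=18 B=52 C=28] avail[A=12 B=52 C=25] open={R4,R5}
Step 9: reserve R6 A 4 -> on_hand[A=18 B=52 C=28] avail[A=8 B=52 C=25] open={R4,R5,R6}
Step 10: reserve R7 C 7 -> on_hand[A=18 B=52 C=28] avail[A=8 B=52 C=18] open={R4,R5,R6,R7}
Step 11: commit R6 -> on_hand[A=14 B=52 C=28] avail[A=8 B=52 C=18] open={R4,R5,R7}
Step 12: cancel R4 -> on_hand[A=14 B=52 C=28] avail[A=8 B=52 C=21] open={R5,R7}
Step 13: reserve R8 A 3 -> on_hand[A=14 B=52 C=28] avail[A=5 B=52 C=21] open={R5,R7,R8}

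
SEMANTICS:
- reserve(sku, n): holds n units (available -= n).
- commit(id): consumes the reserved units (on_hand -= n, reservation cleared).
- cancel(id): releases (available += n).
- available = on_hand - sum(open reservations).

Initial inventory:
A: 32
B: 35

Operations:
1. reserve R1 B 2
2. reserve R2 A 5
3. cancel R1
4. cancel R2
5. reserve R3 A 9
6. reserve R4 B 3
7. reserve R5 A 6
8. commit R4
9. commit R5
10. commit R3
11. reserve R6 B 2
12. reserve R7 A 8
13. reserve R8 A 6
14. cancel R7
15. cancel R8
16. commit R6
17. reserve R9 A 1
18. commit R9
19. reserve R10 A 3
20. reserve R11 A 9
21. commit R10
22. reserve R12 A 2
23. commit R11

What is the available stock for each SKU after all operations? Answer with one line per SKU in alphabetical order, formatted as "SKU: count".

Step 1: reserve R1 B 2 -> on_hand[A=32 B=35] avail[A=32 B=33] open={R1}
Step 2: reserve R2 A 5 -> on_hand[A=32 B=35] avail[A=27 B=33] open={R1,R2}
Step 3: cancel R1 -> on_hand[A=32 B=35] avail[A=27 B=35] open={R2}
Step 4: cancel R2 -> on_hand[A=32 B=35] avail[A=32 B=35] open={}
Step 5: reserve R3 A 9 -> on_hand[A=32 B=35] avail[A=23 B=35] open={R3}
Step 6: reserve R4 B 3 -> on_hand[A=32 B=35] avail[A=23 B=32] open={R3,R4}
Step 7: reserve R5 A 6 -> on_hand[A=32 B=35] avail[A=17 B=32] open={R3,R4,R5}
Step 8: commit R4 -> on_hand[A=32 B=32] avail[A=17 B=32] open={R3,R5}
Step 9: commit R5 -> on_hand[A=26 B=32] avail[A=17 B=32] open={R3}
Step 10: commit R3 -> on_hand[A=17 B=32] avail[A=17 B=32] open={}
Step 11: reserve R6 B 2 -> on_hand[A=17 B=32] avail[A=17 B=30] open={R6}
Step 12: reserve R7 A 8 -> on_hand[A=17 B=32] avail[A=9 B=30] open={R6,R7}
Step 13: reserve R8 A 6 -> on_hand[A=17 B=32] avail[A=3 B=30] open={R6,R7,R8}
Step 14: cancel R7 -> on_hand[A=17 B=32] avail[A=11 B=30] open={R6,R8}
Step 15: cancel R8 -> on_hand[A=17 B=32] avail[A=17 B=30] open={R6}
Step 16: commit R6 -> on_hand[A=17 B=30] avail[A=17 B=30] open={}
Step 17: reserve R9 A 1 -> on_hand[A=17 B=30] avail[A=16 B=30] open={R9}
Step 18: commit R9 -> on_hand[A=16 B=30] avail[A=16 B=30] open={}
Step 19: reserve R10 A 3 -> on_hand[A=16 B=30] avail[A=13 B=30] open={R10}
Step 20: reserve R11 A 9 -> on_hand[A=16 B=30] avail[A=4 B=30] open={R10,R11}
Step 21: commit R10 -> on_hand[A=13 B=30] avail[A=4 B=30] open={R11}
Step 22: reserve R12 A 2 -> on_hand[A=13 B=30] avail[A=2 B=30] open={R11,R12}
Step 23: commit R11 -> on_hand[A=4 B=30] avail[A=2 B=30] open={R12}

Answer: A: 2
B: 30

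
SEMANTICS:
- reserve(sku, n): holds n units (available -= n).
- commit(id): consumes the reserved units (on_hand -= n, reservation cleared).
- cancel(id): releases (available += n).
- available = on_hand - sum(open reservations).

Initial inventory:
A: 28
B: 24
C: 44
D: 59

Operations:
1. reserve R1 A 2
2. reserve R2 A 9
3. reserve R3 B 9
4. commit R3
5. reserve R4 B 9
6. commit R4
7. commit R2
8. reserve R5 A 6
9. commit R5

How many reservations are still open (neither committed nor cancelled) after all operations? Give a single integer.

Answer: 1

Derivation:
Step 1: reserve R1 A 2 -> on_hand[A=28 B=24 C=44 D=59] avail[A=26 B=24 C=44 D=59] open={R1}
Step 2: reserve R2 A 9 -> on_hand[A=28 B=24 C=44 D=59] avail[A=17 B=24 C=44 D=59] open={R1,R2}
Step 3: reserve R3 B 9 -> on_hand[A=28 B=24 C=44 D=59] avail[A=17 B=15 C=44 D=59] open={R1,R2,R3}
Step 4: commit R3 -> on_hand[A=28 B=15 C=44 D=59] avail[A=17 B=15 C=44 D=59] open={R1,R2}
Step 5: reserve R4 B 9 -> on_hand[A=28 B=15 C=44 D=59] avail[A=17 B=6 C=44 D=59] open={R1,R2,R4}
Step 6: commit R4 -> on_hand[A=28 B=6 C=44 D=59] avail[A=17 B=6 C=44 D=59] open={R1,R2}
Step 7: commit R2 -> on_hand[A=19 B=6 C=44 D=59] avail[A=17 B=6 C=44 D=59] open={R1}
Step 8: reserve R5 A 6 -> on_hand[A=19 B=6 C=44 D=59] avail[A=11 B=6 C=44 D=59] open={R1,R5}
Step 9: commit R5 -> on_hand[A=13 B=6 C=44 D=59] avail[A=11 B=6 C=44 D=59] open={R1}
Open reservations: ['R1'] -> 1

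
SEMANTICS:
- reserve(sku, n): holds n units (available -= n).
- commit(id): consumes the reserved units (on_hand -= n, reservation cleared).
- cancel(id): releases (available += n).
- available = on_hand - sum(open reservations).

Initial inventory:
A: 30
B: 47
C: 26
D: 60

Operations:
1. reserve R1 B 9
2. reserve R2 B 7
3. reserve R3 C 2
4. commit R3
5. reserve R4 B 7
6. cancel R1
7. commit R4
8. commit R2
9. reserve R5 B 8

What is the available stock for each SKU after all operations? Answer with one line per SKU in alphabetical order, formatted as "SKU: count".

Answer: A: 30
B: 25
C: 24
D: 60

Derivation:
Step 1: reserve R1 B 9 -> on_hand[A=30 B=47 C=26 D=60] avail[A=30 B=38 C=26 D=60] open={R1}
Step 2: reserve R2 B 7 -> on_hand[A=30 B=47 C=26 D=60] avail[A=30 B=31 C=26 D=60] open={R1,R2}
Step 3: reserve R3 C 2 -> on_hand[A=30 B=47 C=26 D=60] avail[A=30 B=31 C=24 D=60] open={R1,R2,R3}
Step 4: commit R3 -> on_hand[A=30 B=47 C=24 D=60] avail[A=30 B=31 C=24 D=60] open={R1,R2}
Step 5: reserve R4 B 7 -> on_hand[A=30 B=47 C=24 D=60] avail[A=30 B=24 C=24 D=60] open={R1,R2,R4}
Step 6: cancel R1 -> on_hand[A=30 B=47 C=24 D=60] avail[A=30 B=33 C=24 D=60] open={R2,R4}
Step 7: commit R4 -> on_hand[A=30 B=40 C=24 D=60] avail[A=30 B=33 C=24 D=60] open={R2}
Step 8: commit R2 -> on_hand[A=30 B=33 C=24 D=60] avail[A=30 B=33 C=24 D=60] open={}
Step 9: reserve R5 B 8 -> on_hand[A=30 B=33 C=24 D=60] avail[A=30 B=25 C=24 D=60] open={R5}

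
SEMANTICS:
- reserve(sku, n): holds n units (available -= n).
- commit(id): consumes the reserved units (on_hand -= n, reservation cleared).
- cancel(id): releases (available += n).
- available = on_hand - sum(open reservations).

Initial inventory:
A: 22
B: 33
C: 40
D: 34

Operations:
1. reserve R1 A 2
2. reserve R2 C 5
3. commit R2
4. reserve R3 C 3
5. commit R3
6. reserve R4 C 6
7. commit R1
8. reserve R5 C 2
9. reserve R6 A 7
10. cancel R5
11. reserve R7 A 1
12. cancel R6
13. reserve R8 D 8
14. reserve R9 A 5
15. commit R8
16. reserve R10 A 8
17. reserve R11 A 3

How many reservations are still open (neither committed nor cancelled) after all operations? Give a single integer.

Answer: 5

Derivation:
Step 1: reserve R1 A 2 -> on_hand[A=22 B=33 C=40 D=34] avail[A=20 B=33 C=40 D=34] open={R1}
Step 2: reserve R2 C 5 -> on_hand[A=22 B=33 C=40 D=34] avail[A=20 B=33 C=35 D=34] open={R1,R2}
Step 3: commit R2 -> on_hand[A=22 B=33 C=35 D=34] avail[A=20 B=33 C=35 D=34] open={R1}
Step 4: reserve R3 C 3 -> on_hand[A=22 B=33 C=35 D=34] avail[A=20 B=33 C=32 D=34] open={R1,R3}
Step 5: commit R3 -> on_hand[A=22 B=33 C=32 D=34] avail[A=20 B=33 C=32 D=34] open={R1}
Step 6: reserve R4 C 6 -> on_hand[A=22 B=33 C=32 D=34] avail[A=20 B=33 C=26 D=34] open={R1,R4}
Step 7: commit R1 -> on_hand[A=20 B=33 C=32 D=34] avail[A=20 B=33 C=26 D=34] open={R4}
Step 8: reserve R5 C 2 -> on_hand[A=20 B=33 C=32 D=34] avail[A=20 B=33 C=24 D=34] open={R4,R5}
Step 9: reserve R6 A 7 -> on_hand[A=20 B=33 C=32 D=34] avail[A=13 B=33 C=24 D=34] open={R4,R5,R6}
Step 10: cancel R5 -> on_hand[A=20 B=33 C=32 D=34] avail[A=13 B=33 C=26 D=34] open={R4,R6}
Step 11: reserve R7 A 1 -> on_hand[A=20 B=33 C=32 D=34] avail[A=12 B=33 C=26 D=34] open={R4,R6,R7}
Step 12: cancel R6 -> on_hand[A=20 B=33 C=32 D=34] avail[A=19 B=33 C=26 D=34] open={R4,R7}
Step 13: reserve R8 D 8 -> on_hand[A=20 B=33 C=32 D=34] avail[A=19 B=33 C=26 D=26] open={R4,R7,R8}
Step 14: reserve R9 A 5 -> on_hand[A=20 B=33 C=32 D=34] avail[A=14 B=33 C=26 D=26] open={R4,R7,R8,R9}
Step 15: commit R8 -> on_hand[A=20 B=33 C=32 D=26] avail[A=14 B=33 C=26 D=26] open={R4,R7,R9}
Step 16: reserve R10 A 8 -> on_hand[A=20 B=33 C=32 D=26] avail[A=6 B=33 C=26 D=26] open={R10,R4,R7,R9}
Step 17: reserve R11 A 3 -> on_hand[A=20 B=33 C=32 D=26] avail[A=3 B=33 C=26 D=26] open={R10,R11,R4,R7,R9}
Open reservations: ['R10', 'R11', 'R4', 'R7', 'R9'] -> 5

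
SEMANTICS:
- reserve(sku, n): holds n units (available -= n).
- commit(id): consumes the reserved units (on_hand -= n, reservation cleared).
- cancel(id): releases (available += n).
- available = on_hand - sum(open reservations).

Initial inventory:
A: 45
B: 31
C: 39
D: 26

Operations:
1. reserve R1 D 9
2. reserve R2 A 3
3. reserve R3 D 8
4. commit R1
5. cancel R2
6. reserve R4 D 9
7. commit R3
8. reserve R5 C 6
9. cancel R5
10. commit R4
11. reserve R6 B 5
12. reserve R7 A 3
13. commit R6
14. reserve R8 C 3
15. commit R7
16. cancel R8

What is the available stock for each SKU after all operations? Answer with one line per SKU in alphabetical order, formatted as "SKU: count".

Answer: A: 42
B: 26
C: 39
D: 0

Derivation:
Step 1: reserve R1 D 9 -> on_hand[A=45 B=31 C=39 D=26] avail[A=45 B=31 C=39 D=17] open={R1}
Step 2: reserve R2 A 3 -> on_hand[A=45 B=31 C=39 D=26] avail[A=42 B=31 C=39 D=17] open={R1,R2}
Step 3: reserve R3 D 8 -> on_hand[A=45 B=31 C=39 D=26] avail[A=42 B=31 C=39 D=9] open={R1,R2,R3}
Step 4: commit R1 -> on_hand[A=45 B=31 C=39 D=17] avail[A=42 B=31 C=39 D=9] open={R2,R3}
Step 5: cancel R2 -> on_hand[A=45 B=31 C=39 D=17] avail[A=45 B=31 C=39 D=9] open={R3}
Step 6: reserve R4 D 9 -> on_hand[A=45 B=31 C=39 D=17] avail[A=45 B=31 C=39 D=0] open={R3,R4}
Step 7: commit R3 -> on_hand[A=45 B=31 C=39 D=9] avail[A=45 B=31 C=39 D=0] open={R4}
Step 8: reserve R5 C 6 -> on_hand[A=45 B=31 C=39 D=9] avail[A=45 B=31 C=33 D=0] open={R4,R5}
Step 9: cancel R5 -> on_hand[A=45 B=31 C=39 D=9] avail[A=45 B=31 C=39 D=0] open={R4}
Step 10: commit R4 -> on_hand[A=45 B=31 C=39 D=0] avail[A=45 B=31 C=39 D=0] open={}
Step 11: reserve R6 B 5 -> on_hand[A=45 B=31 C=39 D=0] avail[A=45 B=26 C=39 D=0] open={R6}
Step 12: reserve R7 A 3 -> on_hand[A=45 B=31 C=39 D=0] avail[A=42 B=26 C=39 D=0] open={R6,R7}
Step 13: commit R6 -> on_hand[A=45 B=26 C=39 D=0] avail[A=42 B=26 C=39 D=0] open={R7}
Step 14: reserve R8 C 3 -> on_hand[A=45 B=26 C=39 D=0] avail[A=42 B=26 C=36 D=0] open={R7,R8}
Step 15: commit R7 -> on_hand[A=42 B=26 C=39 D=0] avail[A=42 B=26 C=36 D=0] open={R8}
Step 16: cancel R8 -> on_hand[A=42 B=26 C=39 D=0] avail[A=42 B=26 C=39 D=0] open={}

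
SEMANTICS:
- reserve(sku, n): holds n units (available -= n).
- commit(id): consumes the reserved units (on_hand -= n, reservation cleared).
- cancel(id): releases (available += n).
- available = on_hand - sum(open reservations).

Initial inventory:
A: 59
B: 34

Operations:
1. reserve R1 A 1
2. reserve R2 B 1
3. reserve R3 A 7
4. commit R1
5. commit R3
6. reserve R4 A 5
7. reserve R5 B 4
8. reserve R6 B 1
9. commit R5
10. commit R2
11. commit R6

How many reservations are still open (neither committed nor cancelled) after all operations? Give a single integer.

Step 1: reserve R1 A 1 -> on_hand[A=59 B=34] avail[A=58 B=34] open={R1}
Step 2: reserve R2 B 1 -> on_hand[A=59 B=34] avail[A=58 B=33] open={R1,R2}
Step 3: reserve R3 A 7 -> on_hand[A=59 B=34] avail[A=51 B=33] open={R1,R2,R3}
Step 4: commit R1 -> on_hand[A=58 B=34] avail[A=51 B=33] open={R2,R3}
Step 5: commit R3 -> on_hand[A=51 B=34] avail[A=51 B=33] open={R2}
Step 6: reserve R4 A 5 -> on_hand[A=51 B=34] avail[A=46 B=33] open={R2,R4}
Step 7: reserve R5 B 4 -> on_hand[A=51 B=34] avail[A=46 B=29] open={R2,R4,R5}
Step 8: reserve R6 B 1 -> on_hand[A=51 B=34] avail[A=46 B=28] open={R2,R4,R5,R6}
Step 9: commit R5 -> on_hand[A=51 B=30] avail[A=46 B=28] open={R2,R4,R6}
Step 10: commit R2 -> on_hand[A=51 B=29] avail[A=46 B=28] open={R4,R6}
Step 11: commit R6 -> on_hand[A=51 B=28] avail[A=46 B=28] open={R4}
Open reservations: ['R4'] -> 1

Answer: 1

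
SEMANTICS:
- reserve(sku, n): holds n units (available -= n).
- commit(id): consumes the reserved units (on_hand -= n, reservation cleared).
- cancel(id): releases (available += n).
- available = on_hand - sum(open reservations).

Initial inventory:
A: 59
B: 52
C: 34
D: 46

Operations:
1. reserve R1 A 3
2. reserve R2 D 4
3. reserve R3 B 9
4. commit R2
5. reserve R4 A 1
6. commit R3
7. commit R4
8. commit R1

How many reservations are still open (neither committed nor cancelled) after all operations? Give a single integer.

Step 1: reserve R1 A 3 -> on_hand[A=59 B=52 C=34 D=46] avail[A=56 B=52 C=34 D=46] open={R1}
Step 2: reserve R2 D 4 -> on_hand[A=59 B=52 C=34 D=46] avail[A=56 B=52 C=34 D=42] open={R1,R2}
Step 3: reserve R3 B 9 -> on_hand[A=59 B=52 C=34 D=46] avail[A=56 B=43 C=34 D=42] open={R1,R2,R3}
Step 4: commit R2 -> on_hand[A=59 B=52 C=34 D=42] avail[A=56 B=43 C=34 D=42] open={R1,R3}
Step 5: reserve R4 A 1 -> on_hand[A=59 B=52 C=34 D=42] avail[A=55 B=43 C=34 D=42] open={R1,R3,R4}
Step 6: commit R3 -> on_hand[A=59 B=43 C=34 D=42] avail[A=55 B=43 C=34 D=42] open={R1,R4}
Step 7: commit R4 -> on_hand[A=58 B=43 C=34 D=42] avail[A=55 B=43 C=34 D=42] open={R1}
Step 8: commit R1 -> on_hand[A=55 B=43 C=34 D=42] avail[A=55 B=43 C=34 D=42] open={}
Open reservations: [] -> 0

Answer: 0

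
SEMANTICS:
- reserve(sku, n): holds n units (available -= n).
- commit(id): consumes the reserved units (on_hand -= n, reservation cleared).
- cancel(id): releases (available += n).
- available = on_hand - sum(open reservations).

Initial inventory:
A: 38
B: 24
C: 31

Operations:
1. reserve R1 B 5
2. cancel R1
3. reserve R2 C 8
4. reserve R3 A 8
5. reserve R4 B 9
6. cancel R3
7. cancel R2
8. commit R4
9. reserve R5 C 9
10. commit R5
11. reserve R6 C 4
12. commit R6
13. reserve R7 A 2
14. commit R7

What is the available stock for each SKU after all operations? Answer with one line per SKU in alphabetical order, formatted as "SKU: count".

Step 1: reserve R1 B 5 -> on_hand[A=38 B=24 C=31] avail[A=38 B=19 C=31] open={R1}
Step 2: cancel R1 -> on_hand[A=38 B=24 C=31] avail[A=38 B=24 C=31] open={}
Step 3: reserve R2 C 8 -> on_hand[A=38 B=24 C=31] avail[A=38 B=24 C=23] open={R2}
Step 4: reserve R3 A 8 -> on_hand[A=38 B=24 C=31] avail[A=30 B=24 C=23] open={R2,R3}
Step 5: reserve R4 B 9 -> on_hand[A=38 B=24 C=31] avail[A=30 B=15 C=23] open={R2,R3,R4}
Step 6: cancel R3 -> on_hand[A=38 B=24 C=31] avail[A=38 B=15 C=23] open={R2,R4}
Step 7: cancel R2 -> on_hand[A=38 B=24 C=31] avail[A=38 B=15 C=31] open={R4}
Step 8: commit R4 -> on_hand[A=38 B=15 C=31] avail[A=38 B=15 C=31] open={}
Step 9: reserve R5 C 9 -> on_hand[A=38 B=15 C=31] avail[A=38 B=15 C=22] open={R5}
Step 10: commit R5 -> on_hand[A=38 B=15 C=22] avail[A=38 B=15 C=22] open={}
Step 11: reserve R6 C 4 -> on_hand[A=38 B=15 C=22] avail[A=38 B=15 C=18] open={R6}
Step 12: commit R6 -> on_hand[A=38 B=15 C=18] avail[A=38 B=15 C=18] open={}
Step 13: reserve R7 A 2 -> on_hand[A=38 B=15 C=18] avail[A=36 B=15 C=18] open={R7}
Step 14: commit R7 -> on_hand[A=36 B=15 C=18] avail[A=36 B=15 C=18] open={}

Answer: A: 36
B: 15
C: 18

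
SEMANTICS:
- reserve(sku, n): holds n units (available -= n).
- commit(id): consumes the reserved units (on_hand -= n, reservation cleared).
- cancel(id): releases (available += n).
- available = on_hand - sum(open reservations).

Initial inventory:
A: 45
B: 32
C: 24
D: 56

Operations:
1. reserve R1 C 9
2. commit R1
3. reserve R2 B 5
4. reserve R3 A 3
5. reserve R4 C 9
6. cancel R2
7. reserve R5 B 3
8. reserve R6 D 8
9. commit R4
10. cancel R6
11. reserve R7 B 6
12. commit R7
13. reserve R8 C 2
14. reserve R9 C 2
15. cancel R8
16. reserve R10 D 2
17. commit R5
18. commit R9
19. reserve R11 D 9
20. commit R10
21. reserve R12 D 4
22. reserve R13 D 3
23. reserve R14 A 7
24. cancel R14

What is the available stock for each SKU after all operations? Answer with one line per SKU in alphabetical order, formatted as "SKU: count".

Step 1: reserve R1 C 9 -> on_hand[A=45 B=32 C=24 D=56] avail[A=45 B=32 C=15 D=56] open={R1}
Step 2: commit R1 -> on_hand[A=45 B=32 C=15 D=56] avail[A=45 B=32 C=15 D=56] open={}
Step 3: reserve R2 B 5 -> on_hand[A=45 B=32 C=15 D=56] avail[A=45 B=27 C=15 D=56] open={R2}
Step 4: reserve R3 A 3 -> on_hand[A=45 B=32 C=15 D=56] avail[A=42 B=27 C=15 D=56] open={R2,R3}
Step 5: reserve R4 C 9 -> on_hand[A=45 B=32 C=15 D=56] avail[A=42 B=27 C=6 D=56] open={R2,R3,R4}
Step 6: cancel R2 -> on_hand[A=45 B=32 C=15 D=56] avail[A=42 B=32 C=6 D=56] open={R3,R4}
Step 7: reserve R5 B 3 -> on_hand[A=45 B=32 C=15 D=56] avail[A=42 B=29 C=6 D=56] open={R3,R4,R5}
Step 8: reserve R6 D 8 -> on_hand[A=45 B=32 C=15 D=56] avail[A=42 B=29 C=6 D=48] open={R3,R4,R5,R6}
Step 9: commit R4 -> on_hand[A=45 B=32 C=6 D=56] avail[A=42 B=29 C=6 D=48] open={R3,R5,R6}
Step 10: cancel R6 -> on_hand[A=45 B=32 C=6 D=56] avail[A=42 B=29 C=6 D=56] open={R3,R5}
Step 11: reserve R7 B 6 -> on_hand[A=45 B=32 C=6 D=56] avail[A=42 B=23 C=6 D=56] open={R3,R5,R7}
Step 12: commit R7 -> on_hand[A=45 B=26 C=6 D=56] avail[A=42 B=23 C=6 D=56] open={R3,R5}
Step 13: reserve R8 C 2 -> on_hand[A=45 B=26 C=6 D=56] avail[A=42 B=23 C=4 D=56] open={R3,R5,R8}
Step 14: reserve R9 C 2 -> on_hand[A=45 B=26 C=6 D=56] avail[A=42 B=23 C=2 D=56] open={R3,R5,R8,R9}
Step 15: cancel R8 -> on_hand[A=45 B=26 C=6 D=56] avail[A=42 B=23 C=4 D=56] open={R3,R5,R9}
Step 16: reserve R10 D 2 -> on_hand[A=45 B=26 C=6 D=56] avail[A=42 B=23 C=4 D=54] open={R10,R3,R5,R9}
Step 17: commit R5 -> on_hand[A=45 B=23 C=6 D=56] avail[A=42 B=23 C=4 D=54] open={R10,R3,R9}
Step 18: commit R9 -> on_hand[A=45 B=23 C=4 D=56] avail[A=42 B=23 C=4 D=54] open={R10,R3}
Step 19: reserve R11 D 9 -> on_hand[A=45 B=23 C=4 D=56] avail[A=42 B=23 C=4 D=45] open={R10,R11,R3}
Step 20: commit R10 -> on_hand[A=45 B=23 C=4 D=54] avail[A=42 B=23 C=4 D=45] open={R11,R3}
Step 21: reserve R12 D 4 -> on_hand[A=45 B=23 C=4 D=54] avail[A=42 B=23 C=4 D=41] open={R11,R12,R3}
Step 22: reserve R13 D 3 -> on_hand[A=45 B=23 C=4 D=54] avail[A=42 B=23 C=4 D=38] open={R11,R12,R13,R3}
Step 23: reserve R14 A 7 -> on_hand[A=45 B=23 C=4 D=54] avail[A=35 B=23 C=4 D=38] open={R11,R12,R13,R14,R3}
Step 24: cancel R14 -> on_hand[A=45 B=23 C=4 D=54] avail[A=42 B=23 C=4 D=38] open={R11,R12,R13,R3}

Answer: A: 42
B: 23
C: 4
D: 38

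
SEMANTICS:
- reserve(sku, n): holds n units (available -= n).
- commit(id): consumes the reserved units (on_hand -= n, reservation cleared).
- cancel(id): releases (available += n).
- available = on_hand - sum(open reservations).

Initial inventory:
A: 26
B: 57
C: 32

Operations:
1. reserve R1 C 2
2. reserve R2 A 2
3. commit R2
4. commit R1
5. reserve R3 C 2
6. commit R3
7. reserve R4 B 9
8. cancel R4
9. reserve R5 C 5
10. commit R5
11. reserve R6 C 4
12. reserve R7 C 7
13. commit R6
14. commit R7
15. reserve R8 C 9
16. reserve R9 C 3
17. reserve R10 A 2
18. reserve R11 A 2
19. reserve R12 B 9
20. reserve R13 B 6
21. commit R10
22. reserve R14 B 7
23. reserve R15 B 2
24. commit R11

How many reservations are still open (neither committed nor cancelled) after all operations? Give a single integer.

Answer: 6

Derivation:
Step 1: reserve R1 C 2 -> on_hand[A=26 B=57 C=32] avail[A=26 B=57 C=30] open={R1}
Step 2: reserve R2 A 2 -> on_hand[A=26 B=57 C=32] avail[A=24 B=57 C=30] open={R1,R2}
Step 3: commit R2 -> on_hand[A=24 B=57 C=32] avail[A=24 B=57 C=30] open={R1}
Step 4: commit R1 -> on_hand[A=24 B=57 C=30] avail[A=24 B=57 C=30] open={}
Step 5: reserve R3 C 2 -> on_hand[A=24 B=57 C=30] avail[A=24 B=57 C=28] open={R3}
Step 6: commit R3 -> on_hand[A=24 B=57 C=28] avail[A=24 B=57 C=28] open={}
Step 7: reserve R4 B 9 -> on_hand[A=24 B=57 C=28] avail[A=24 B=48 C=28] open={R4}
Step 8: cancel R4 -> on_hand[A=24 B=57 C=28] avail[A=24 B=57 C=28] open={}
Step 9: reserve R5 C 5 -> on_hand[A=24 B=57 C=28] avail[A=24 B=57 C=23] open={R5}
Step 10: commit R5 -> on_hand[A=24 B=57 C=23] avail[A=24 B=57 C=23] open={}
Step 11: reserve R6 C 4 -> on_hand[A=24 B=57 C=23] avail[A=24 B=57 C=19] open={R6}
Step 12: reserve R7 C 7 -> on_hand[A=24 B=57 C=23] avail[A=24 B=57 C=12] open={R6,R7}
Step 13: commit R6 -> on_hand[A=24 B=57 C=19] avail[A=24 B=57 C=12] open={R7}
Step 14: commit R7 -> on_hand[A=24 B=57 C=12] avail[A=24 B=57 C=12] open={}
Step 15: reserve R8 C 9 -> on_hand[A=24 B=57 C=12] avail[A=24 B=57 C=3] open={R8}
Step 16: reserve R9 C 3 -> on_hand[A=24 B=57 C=12] avail[A=24 B=57 C=0] open={R8,R9}
Step 17: reserve R10 A 2 -> on_hand[A=24 B=57 C=12] avail[A=22 B=57 C=0] open={R10,R8,R9}
Step 18: reserve R11 A 2 -> on_hand[A=24 B=57 C=12] avail[A=20 B=57 C=0] open={R10,R11,R8,R9}
Step 19: reserve R12 B 9 -> on_hand[A=24 B=57 C=12] avail[A=20 B=48 C=0] open={R10,R11,R12,R8,R9}
Step 20: reserve R13 B 6 -> on_hand[A=24 B=57 C=12] avail[A=20 B=42 C=0] open={R10,R11,R12,R13,R8,R9}
Step 21: commit R10 -> on_hand[A=22 B=57 C=12] avail[A=20 B=42 C=0] open={R11,R12,R13,R8,R9}
Step 22: reserve R14 B 7 -> on_hand[A=22 B=57 C=12] avail[A=20 B=35 C=0] open={R11,R12,R13,R14,R8,R9}
Step 23: reserve R15 B 2 -> on_hand[A=22 B=57 C=12] avail[A=20 B=33 C=0] open={R11,R12,R13,R14,R15,R8,R9}
Step 24: commit R11 -> on_hand[A=20 B=57 C=12] avail[A=20 B=33 C=0] open={R12,R13,R14,R15,R8,R9}
Open reservations: ['R12', 'R13', 'R14', 'R15', 'R8', 'R9'] -> 6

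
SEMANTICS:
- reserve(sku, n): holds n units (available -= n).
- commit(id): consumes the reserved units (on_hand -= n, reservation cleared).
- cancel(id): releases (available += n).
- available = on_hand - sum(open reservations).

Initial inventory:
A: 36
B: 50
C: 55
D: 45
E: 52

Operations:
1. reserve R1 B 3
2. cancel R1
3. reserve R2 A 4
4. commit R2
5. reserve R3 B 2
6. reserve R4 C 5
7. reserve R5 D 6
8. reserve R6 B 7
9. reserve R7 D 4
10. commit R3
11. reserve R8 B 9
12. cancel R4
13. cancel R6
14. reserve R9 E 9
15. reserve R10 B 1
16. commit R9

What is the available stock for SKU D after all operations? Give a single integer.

Answer: 35

Derivation:
Step 1: reserve R1 B 3 -> on_hand[A=36 B=50 C=55 D=45 E=52] avail[A=36 B=47 C=55 D=45 E=52] open={R1}
Step 2: cancel R1 -> on_hand[A=36 B=50 C=55 D=45 E=52] avail[A=36 B=50 C=55 D=45 E=52] open={}
Step 3: reserve R2 A 4 -> on_hand[A=36 B=50 C=55 D=45 E=52] avail[A=32 B=50 C=55 D=45 E=52] open={R2}
Step 4: commit R2 -> on_hand[A=32 B=50 C=55 D=45 E=52] avail[A=32 B=50 C=55 D=45 E=52] open={}
Step 5: reserve R3 B 2 -> on_hand[A=32 B=50 C=55 D=45 E=52] avail[A=32 B=48 C=55 D=45 E=52] open={R3}
Step 6: reserve R4 C 5 -> on_hand[A=32 B=50 C=55 D=45 E=52] avail[A=32 B=48 C=50 D=45 E=52] open={R3,R4}
Step 7: reserve R5 D 6 -> on_hand[A=32 B=50 C=55 D=45 E=52] avail[A=32 B=48 C=50 D=39 E=52] open={R3,R4,R5}
Step 8: reserve R6 B 7 -> on_hand[A=32 B=50 C=55 D=45 E=52] avail[A=32 B=41 C=50 D=39 E=52] open={R3,R4,R5,R6}
Step 9: reserve R7 D 4 -> on_hand[A=32 B=50 C=55 D=45 E=52] avail[A=32 B=41 C=50 D=35 E=52] open={R3,R4,R5,R6,R7}
Step 10: commit R3 -> on_hand[A=32 B=48 C=55 D=45 E=52] avail[A=32 B=41 C=50 D=35 E=52] open={R4,R5,R6,R7}
Step 11: reserve R8 B 9 -> on_hand[A=32 B=48 C=55 D=45 E=52] avail[A=32 B=32 C=50 D=35 E=52] open={R4,R5,R6,R7,R8}
Step 12: cancel R4 -> on_hand[A=32 B=48 C=55 D=45 E=52] avail[A=32 B=32 C=55 D=35 E=52] open={R5,R6,R7,R8}
Step 13: cancel R6 -> on_hand[A=32 B=48 C=55 D=45 E=52] avail[A=32 B=39 C=55 D=35 E=52] open={R5,R7,R8}
Step 14: reserve R9 E 9 -> on_hand[A=32 B=48 C=55 D=45 E=52] avail[A=32 B=39 C=55 D=35 E=43] open={R5,R7,R8,R9}
Step 15: reserve R10 B 1 -> on_hand[A=32 B=48 C=55 D=45 E=52] avail[A=32 B=38 C=55 D=35 E=43] open={R10,R5,R7,R8,R9}
Step 16: commit R9 -> on_hand[A=32 B=48 C=55 D=45 E=43] avail[A=32 B=38 C=55 D=35 E=43] open={R10,R5,R7,R8}
Final available[D] = 35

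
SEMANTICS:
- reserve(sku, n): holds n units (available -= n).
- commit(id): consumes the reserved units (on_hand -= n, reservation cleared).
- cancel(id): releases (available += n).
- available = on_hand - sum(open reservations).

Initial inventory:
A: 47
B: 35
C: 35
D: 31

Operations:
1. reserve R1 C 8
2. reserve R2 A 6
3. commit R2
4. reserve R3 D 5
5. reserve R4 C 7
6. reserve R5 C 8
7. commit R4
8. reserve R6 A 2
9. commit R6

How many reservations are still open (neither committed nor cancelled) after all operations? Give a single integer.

Answer: 3

Derivation:
Step 1: reserve R1 C 8 -> on_hand[A=47 B=35 C=35 D=31] avail[A=47 B=35 C=27 D=31] open={R1}
Step 2: reserve R2 A 6 -> on_hand[A=47 B=35 C=35 D=31] avail[A=41 B=35 C=27 D=31] open={R1,R2}
Step 3: commit R2 -> on_hand[A=41 B=35 C=35 D=31] avail[A=41 B=35 C=27 D=31] open={R1}
Step 4: reserve R3 D 5 -> on_hand[A=41 B=35 C=35 D=31] avail[A=41 B=35 C=27 D=26] open={R1,R3}
Step 5: reserve R4 C 7 -> on_hand[A=41 B=35 C=35 D=31] avail[A=41 B=35 C=20 D=26] open={R1,R3,R4}
Step 6: reserve R5 C 8 -> on_hand[A=41 B=35 C=35 D=31] avail[A=41 B=35 C=12 D=26] open={R1,R3,R4,R5}
Step 7: commit R4 -> on_hand[A=41 B=35 C=28 D=31] avail[A=41 B=35 C=12 D=26] open={R1,R3,R5}
Step 8: reserve R6 A 2 -> on_hand[A=41 B=35 C=28 D=31] avail[A=39 B=35 C=12 D=26] open={R1,R3,R5,R6}
Step 9: commit R6 -> on_hand[A=39 B=35 C=28 D=31] avail[A=39 B=35 C=12 D=26] open={R1,R3,R5}
Open reservations: ['R1', 'R3', 'R5'] -> 3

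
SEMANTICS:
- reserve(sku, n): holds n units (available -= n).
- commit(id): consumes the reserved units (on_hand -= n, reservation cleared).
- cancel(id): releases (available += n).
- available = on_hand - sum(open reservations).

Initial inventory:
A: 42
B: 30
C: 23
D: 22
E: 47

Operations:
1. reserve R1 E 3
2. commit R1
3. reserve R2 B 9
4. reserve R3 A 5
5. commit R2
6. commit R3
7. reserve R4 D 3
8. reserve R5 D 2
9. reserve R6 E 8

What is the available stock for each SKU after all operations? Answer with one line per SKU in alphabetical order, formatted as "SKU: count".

Answer: A: 37
B: 21
C: 23
D: 17
E: 36

Derivation:
Step 1: reserve R1 E 3 -> on_hand[A=42 B=30 C=23 D=22 E=47] avail[A=42 B=30 C=23 D=22 E=44] open={R1}
Step 2: commit R1 -> on_hand[A=42 B=30 C=23 D=22 E=44] avail[A=42 B=30 C=23 D=22 E=44] open={}
Step 3: reserve R2 B 9 -> on_hand[A=42 B=30 C=23 D=22 E=44] avail[A=42 B=21 C=23 D=22 E=44] open={R2}
Step 4: reserve R3 A 5 -> on_hand[A=42 B=30 C=23 D=22 E=44] avail[A=37 B=21 C=23 D=22 E=44] open={R2,R3}
Step 5: commit R2 -> on_hand[A=42 B=21 C=23 D=22 E=44] avail[A=37 B=21 C=23 D=22 E=44] open={R3}
Step 6: commit R3 -> on_hand[A=37 B=21 C=23 D=22 E=44] avail[A=37 B=21 C=23 D=22 E=44] open={}
Step 7: reserve R4 D 3 -> on_hand[A=37 B=21 C=23 D=22 E=44] avail[A=37 B=21 C=23 D=19 E=44] open={R4}
Step 8: reserve R5 D 2 -> on_hand[A=37 B=21 C=23 D=22 E=44] avail[A=37 B=21 C=23 D=17 E=44] open={R4,R5}
Step 9: reserve R6 E 8 -> on_hand[A=37 B=21 C=23 D=22 E=44] avail[A=37 B=21 C=23 D=17 E=36] open={R4,R5,R6}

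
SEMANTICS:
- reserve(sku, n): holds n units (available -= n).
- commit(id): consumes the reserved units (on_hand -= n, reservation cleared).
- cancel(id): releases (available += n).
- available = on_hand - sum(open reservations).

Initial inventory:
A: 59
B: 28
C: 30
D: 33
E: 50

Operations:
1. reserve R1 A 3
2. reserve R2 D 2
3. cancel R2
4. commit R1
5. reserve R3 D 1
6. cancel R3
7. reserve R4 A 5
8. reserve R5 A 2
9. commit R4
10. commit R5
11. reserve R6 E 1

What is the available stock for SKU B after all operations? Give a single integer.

Answer: 28

Derivation:
Step 1: reserve R1 A 3 -> on_hand[A=59 B=28 C=30 D=33 E=50] avail[A=56 B=28 C=30 D=33 E=50] open={R1}
Step 2: reserve R2 D 2 -> on_hand[A=59 B=28 C=30 D=33 E=50] avail[A=56 B=28 C=30 D=31 E=50] open={R1,R2}
Step 3: cancel R2 -> on_hand[A=59 B=28 C=30 D=33 E=50] avail[A=56 B=28 C=30 D=33 E=50] open={R1}
Step 4: commit R1 -> on_hand[A=56 B=28 C=30 D=33 E=50] avail[A=56 B=28 C=30 D=33 E=50] open={}
Step 5: reserve R3 D 1 -> on_hand[A=56 B=28 C=30 D=33 E=50] avail[A=56 B=28 C=30 D=32 E=50] open={R3}
Step 6: cancel R3 -> on_hand[A=56 B=28 C=30 D=33 E=50] avail[A=56 B=28 C=30 D=33 E=50] open={}
Step 7: reserve R4 A 5 -> on_hand[A=56 B=28 C=30 D=33 E=50] avail[A=51 B=28 C=30 D=33 E=50] open={R4}
Step 8: reserve R5 A 2 -> on_hand[A=56 B=28 C=30 D=33 E=50] avail[A=49 B=28 C=30 D=33 E=50] open={R4,R5}
Step 9: commit R4 -> on_hand[A=51 B=28 C=30 D=33 E=50] avail[A=49 B=28 C=30 D=33 E=50] open={R5}
Step 10: commit R5 -> on_hand[A=49 B=28 C=30 D=33 E=50] avail[A=49 B=28 C=30 D=33 E=50] open={}
Step 11: reserve R6 E 1 -> on_hand[A=49 B=28 C=30 D=33 E=50] avail[A=49 B=28 C=30 D=33 E=49] open={R6}
Final available[B] = 28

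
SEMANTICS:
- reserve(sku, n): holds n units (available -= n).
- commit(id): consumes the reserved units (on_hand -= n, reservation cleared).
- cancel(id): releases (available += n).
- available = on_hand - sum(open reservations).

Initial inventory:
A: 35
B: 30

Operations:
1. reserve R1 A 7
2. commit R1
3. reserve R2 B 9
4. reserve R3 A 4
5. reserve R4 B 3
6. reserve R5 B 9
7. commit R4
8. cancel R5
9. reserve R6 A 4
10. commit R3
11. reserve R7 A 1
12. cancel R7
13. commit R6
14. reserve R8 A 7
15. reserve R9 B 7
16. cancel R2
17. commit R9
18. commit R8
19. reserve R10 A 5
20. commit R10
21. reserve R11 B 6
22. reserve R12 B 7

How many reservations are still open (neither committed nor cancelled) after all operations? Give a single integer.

Answer: 2

Derivation:
Step 1: reserve R1 A 7 -> on_hand[A=35 B=30] avail[A=28 B=30] open={R1}
Step 2: commit R1 -> on_hand[A=28 B=30] avail[A=28 B=30] open={}
Step 3: reserve R2 B 9 -> on_hand[A=28 B=30] avail[A=28 B=21] open={R2}
Step 4: reserve R3 A 4 -> on_hand[A=28 B=30] avail[A=24 B=21] open={R2,R3}
Step 5: reserve R4 B 3 -> on_hand[A=28 B=30] avail[A=24 B=18] open={R2,R3,R4}
Step 6: reserve R5 B 9 -> on_hand[A=28 B=30] avail[A=24 B=9] open={R2,R3,R4,R5}
Step 7: commit R4 -> on_hand[A=28 B=27] avail[A=24 B=9] open={R2,R3,R5}
Step 8: cancel R5 -> on_hand[A=28 B=27] avail[A=24 B=18] open={R2,R3}
Step 9: reserve R6 A 4 -> on_hand[A=28 B=27] avail[A=20 B=18] open={R2,R3,R6}
Step 10: commit R3 -> on_hand[A=24 B=27] avail[A=20 B=18] open={R2,R6}
Step 11: reserve R7 A 1 -> on_hand[A=24 B=27] avail[A=19 B=18] open={R2,R6,R7}
Step 12: cancel R7 -> on_hand[A=24 B=27] avail[A=20 B=18] open={R2,R6}
Step 13: commit R6 -> on_hand[A=20 B=27] avail[A=20 B=18] open={R2}
Step 14: reserve R8 A 7 -> on_hand[A=20 B=27] avail[A=13 B=18] open={R2,R8}
Step 15: reserve R9 B 7 -> on_hand[A=20 B=27] avail[A=13 B=11] open={R2,R8,R9}
Step 16: cancel R2 -> on_hand[A=20 B=27] avail[A=13 B=20] open={R8,R9}
Step 17: commit R9 -> on_hand[A=20 B=20] avail[A=13 B=20] open={R8}
Step 18: commit R8 -> on_hand[A=13 B=20] avail[A=13 B=20] open={}
Step 19: reserve R10 A 5 -> on_hand[A=13 B=20] avail[A=8 B=20] open={R10}
Step 20: commit R10 -> on_hand[A=8 B=20] avail[A=8 B=20] open={}
Step 21: reserve R11 B 6 -> on_hand[A=8 B=20] avail[A=8 B=14] open={R11}
Step 22: reserve R12 B 7 -> on_hand[A=8 B=20] avail[A=8 B=7] open={R11,R12}
Open reservations: ['R11', 'R12'] -> 2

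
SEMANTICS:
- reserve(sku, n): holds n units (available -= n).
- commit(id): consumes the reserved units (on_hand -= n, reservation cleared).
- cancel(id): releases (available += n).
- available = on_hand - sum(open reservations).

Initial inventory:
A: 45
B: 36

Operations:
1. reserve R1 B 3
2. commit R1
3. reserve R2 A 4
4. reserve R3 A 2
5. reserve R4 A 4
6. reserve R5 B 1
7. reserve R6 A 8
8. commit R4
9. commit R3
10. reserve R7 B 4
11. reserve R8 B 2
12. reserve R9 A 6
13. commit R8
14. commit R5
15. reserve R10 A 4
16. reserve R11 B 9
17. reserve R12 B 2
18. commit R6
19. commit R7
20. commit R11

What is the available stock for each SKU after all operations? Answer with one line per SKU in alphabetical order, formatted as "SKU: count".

Answer: A: 17
B: 15

Derivation:
Step 1: reserve R1 B 3 -> on_hand[A=45 B=36] avail[A=45 B=33] open={R1}
Step 2: commit R1 -> on_hand[A=45 B=33] avail[A=45 B=33] open={}
Step 3: reserve R2 A 4 -> on_hand[A=45 B=33] avail[A=41 B=33] open={R2}
Step 4: reserve R3 A 2 -> on_hand[A=45 B=33] avail[A=39 B=33] open={R2,R3}
Step 5: reserve R4 A 4 -> on_hand[A=45 B=33] avail[A=35 B=33] open={R2,R3,R4}
Step 6: reserve R5 B 1 -> on_hand[A=45 B=33] avail[A=35 B=32] open={R2,R3,R4,R5}
Step 7: reserve R6 A 8 -> on_hand[A=45 B=33] avail[A=27 B=32] open={R2,R3,R4,R5,R6}
Step 8: commit R4 -> on_hand[A=41 B=33] avail[A=27 B=32] open={R2,R3,R5,R6}
Step 9: commit R3 -> on_hand[A=39 B=33] avail[A=27 B=32] open={R2,R5,R6}
Step 10: reserve R7 B 4 -> on_hand[A=39 B=33] avail[A=27 B=28] open={R2,R5,R6,R7}
Step 11: reserve R8 B 2 -> on_hand[A=39 B=33] avail[A=27 B=26] open={R2,R5,R6,R7,R8}
Step 12: reserve R9 A 6 -> on_hand[A=39 B=33] avail[A=21 B=26] open={R2,R5,R6,R7,R8,R9}
Step 13: commit R8 -> on_hand[A=39 B=31] avail[A=21 B=26] open={R2,R5,R6,R7,R9}
Step 14: commit R5 -> on_hand[A=39 B=30] avail[A=21 B=26] open={R2,R6,R7,R9}
Step 15: reserve R10 A 4 -> on_hand[A=39 B=30] avail[A=17 B=26] open={R10,R2,R6,R7,R9}
Step 16: reserve R11 B 9 -> on_hand[A=39 B=30] avail[A=17 B=17] open={R10,R11,R2,R6,R7,R9}
Step 17: reserve R12 B 2 -> on_hand[A=39 B=30] avail[A=17 B=15] open={R10,R11,R12,R2,R6,R7,R9}
Step 18: commit R6 -> on_hand[A=31 B=30] avail[A=17 B=15] open={R10,R11,R12,R2,R7,R9}
Step 19: commit R7 -> on_hand[A=31 B=26] avail[A=17 B=15] open={R10,R11,R12,R2,R9}
Step 20: commit R11 -> on_hand[A=31 B=17] avail[A=17 B=15] open={R10,R12,R2,R9}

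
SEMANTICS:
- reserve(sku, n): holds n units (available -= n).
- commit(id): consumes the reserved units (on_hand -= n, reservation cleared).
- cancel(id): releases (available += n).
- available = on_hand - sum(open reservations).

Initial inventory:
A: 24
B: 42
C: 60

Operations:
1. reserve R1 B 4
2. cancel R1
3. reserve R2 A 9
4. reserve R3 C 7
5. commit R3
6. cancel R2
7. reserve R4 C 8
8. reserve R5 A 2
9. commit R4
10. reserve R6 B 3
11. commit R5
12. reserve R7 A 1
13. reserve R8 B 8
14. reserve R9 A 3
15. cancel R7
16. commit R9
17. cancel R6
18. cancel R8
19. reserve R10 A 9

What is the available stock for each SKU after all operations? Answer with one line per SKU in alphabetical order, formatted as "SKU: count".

Step 1: reserve R1 B 4 -> on_hand[A=24 B=42 C=60] avail[A=24 B=38 C=60] open={R1}
Step 2: cancel R1 -> on_hand[A=24 B=42 C=60] avail[A=24 B=42 C=60] open={}
Step 3: reserve R2 A 9 -> on_hand[A=24 B=42 C=60] avail[A=15 B=42 C=60] open={R2}
Step 4: reserve R3 C 7 -> on_hand[A=24 B=42 C=60] avail[A=15 B=42 C=53] open={R2,R3}
Step 5: commit R3 -> on_hand[A=24 B=42 C=53] avail[A=15 B=42 C=53] open={R2}
Step 6: cancel R2 -> on_hand[A=24 B=42 C=53] avail[A=24 B=42 C=53] open={}
Step 7: reserve R4 C 8 -> on_hand[A=24 B=42 C=53] avail[A=24 B=42 C=45] open={R4}
Step 8: reserve R5 A 2 -> on_hand[A=24 B=42 C=53] avail[A=22 B=42 C=45] open={R4,R5}
Step 9: commit R4 -> on_hand[A=24 B=42 C=45] avail[A=22 B=42 C=45] open={R5}
Step 10: reserve R6 B 3 -> on_hand[A=24 B=42 C=45] avail[A=22 B=39 C=45] open={R5,R6}
Step 11: commit R5 -> on_hand[A=22 B=42 C=45] avail[A=22 B=39 C=45] open={R6}
Step 12: reserve R7 A 1 -> on_hand[A=22 B=42 C=45] avail[A=21 B=39 C=45] open={R6,R7}
Step 13: reserve R8 B 8 -> on_hand[A=22 B=42 C=45] avail[A=21 B=31 C=45] open={R6,R7,R8}
Step 14: reserve R9 A 3 -> on_hand[A=22 B=42 C=45] avail[A=18 B=31 C=45] open={R6,R7,R8,R9}
Step 15: cancel R7 -> on_hand[A=22 B=42 C=45] avail[A=19 B=31 C=45] open={R6,R8,R9}
Step 16: commit R9 -> on_hand[A=19 B=42 C=45] avail[A=19 B=31 C=45] open={R6,R8}
Step 17: cancel R6 -> on_hand[A=19 B=42 C=45] avail[A=19 B=34 C=45] open={R8}
Step 18: cancel R8 -> on_hand[A=19 B=42 C=45] avail[A=19 B=42 C=45] open={}
Step 19: reserve R10 A 9 -> on_hand[A=19 B=42 C=45] avail[A=10 B=42 C=45] open={R10}

Answer: A: 10
B: 42
C: 45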